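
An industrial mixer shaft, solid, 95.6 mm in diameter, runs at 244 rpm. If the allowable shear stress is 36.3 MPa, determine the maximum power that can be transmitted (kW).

159 kW

J = πd⁴/32 = π(0.0956)⁴/32 = 8.200×10^-6 m⁴.
T_max = τ_allow·J/r = 3.63×10^7 × 8.200×10^-6 / 0.0478 = 6227 N·m.
ω = 2π·244/60 = 25.55 rad/s, so P_max = T_max·ω = 1.591×10^5 W.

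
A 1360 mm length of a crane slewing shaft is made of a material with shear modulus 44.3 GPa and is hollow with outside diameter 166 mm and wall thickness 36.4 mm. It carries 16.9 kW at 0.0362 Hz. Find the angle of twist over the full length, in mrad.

34.0 mrad

ω = 2π·0.0362 = 0.2275 rad/s, so T = P/ω = 16.9×10³ / 0.2275 = 74300 N·m.
J = π(d_o⁴ − d_i⁴)/32 = π(0.166⁴ − 0.0932⁴)/32 = 6.714×10^-5 m⁴.
θ = T·L/(G·J) = 74300 × 1.36 / (44.3×10⁹ × 6.714×10^-5) = 0.03397 rad.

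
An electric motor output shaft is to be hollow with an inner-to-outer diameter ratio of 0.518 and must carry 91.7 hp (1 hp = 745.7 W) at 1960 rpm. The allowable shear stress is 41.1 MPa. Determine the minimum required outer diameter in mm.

35.4 mm

ω = 2π·1960/60 = 205.3 rad/s, so T = P/ω = 91.7×745.7 / 205.3 = 333.2 N·m.
For a hollow shaft with d_i/d_o = 0.518: τ_max = 16T/(π d_o³ (1−k⁴)), so d_o = [16T/(π τ_allow (1−k⁴))]^(1/3) = [16·333.2/(π·4.11×10^7·0.9280)]^(1/3) = 0.03543 m.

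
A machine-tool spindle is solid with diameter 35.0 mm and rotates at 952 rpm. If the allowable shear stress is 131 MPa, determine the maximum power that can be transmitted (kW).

110 kW

J = πd⁴/32 = π(0.0350)⁴/32 = 1.473×10^-7 m⁴.
T_max = τ_allow·J/r = 1.31×10^8 × 1.473×10^-7 / 0.0175 = 1103 N·m.
ω = 2π·952/60 = 99.69 rad/s, so P_max = T_max·ω = 1.099×10^5 W.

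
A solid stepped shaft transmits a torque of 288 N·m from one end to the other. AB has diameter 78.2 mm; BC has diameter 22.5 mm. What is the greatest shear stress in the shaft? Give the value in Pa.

Under the same torque, τ_max = 16T/(πd³) is largest where d is smallest — segment BC (d = 22.5 mm).
τ_max = 16·288.0/(π·(0.0225)³) = 1.288×10^8 Pa.

1.29e8 Pa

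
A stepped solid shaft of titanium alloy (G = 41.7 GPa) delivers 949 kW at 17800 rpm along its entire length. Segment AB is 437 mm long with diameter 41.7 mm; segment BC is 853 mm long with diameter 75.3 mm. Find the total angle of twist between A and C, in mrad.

ω = 2π·17800/60 = 1864 rad/s, so T = P/ω = 949×10³ / 1864 = 509.1 N·m.
J_AB = π(0.0417)⁴/32 = 2.97×10^-7 m⁴; J_BC = π(0.0753)⁴/32 = 3.16×10^-6 m⁴.
θ = (T/G)·Σ L_i/J_i = (509.1/41.7×10⁹)·(0.437/2.97×10^-7 + 0.853/3.16×10^-6) = 0.02127 rad.

21.3 mrad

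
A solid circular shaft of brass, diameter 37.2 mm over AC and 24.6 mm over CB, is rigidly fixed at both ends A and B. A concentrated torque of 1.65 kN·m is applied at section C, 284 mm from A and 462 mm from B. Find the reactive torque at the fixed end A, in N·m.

Compatibility: T_A·a/J_AC = T_B·b/J_CB with T_A + T_B = T₀.
J_AC = 1.88×10^-7 m⁴, J_CB = 3.60×10^-8 m⁴, so T_A = T₀·(J_AC/a)/((J_AC/a)+(J_CB/b)) = 1476 N·m, T_B = 173.6 N·m.

1480 N·m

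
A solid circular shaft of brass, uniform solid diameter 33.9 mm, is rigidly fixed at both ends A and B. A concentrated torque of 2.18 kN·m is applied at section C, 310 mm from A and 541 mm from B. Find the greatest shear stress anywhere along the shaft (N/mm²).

With uniform GJ and both ends fixed, compatibility θ_AC = θ_CB gives T_A·a = T_B·b, together with T_A + T_B = T₀.
T_A = T₀·b/(a+b) = 2180·541/851.0 = 1386 N·m; T_B = 794.1 N·m.
τ in each portion: τ_AC = 1.81×10^8 Pa, τ_CB = 1.04×10^8 Pa; maximum is in AC.
τ_max = T_AC·r/J = 1386·0.0169/1.30×10^-7 = 1.812×10^8 Pa.

181 N/mm²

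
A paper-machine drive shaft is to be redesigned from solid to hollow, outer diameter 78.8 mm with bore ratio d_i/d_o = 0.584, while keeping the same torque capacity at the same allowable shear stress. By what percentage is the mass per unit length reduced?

28.4 %

Equal τ_max and T ⇒ the solid shaft needs d_s³ = d_o³(1−k⁴), so d_s = 78.8·(1−0.584⁴)^(1/3) = 75.62 mm.
Area ratio A_h/A_s = d_o²(1−k²)/d_s² = (1−k²)/(1−k⁴)^(2/3) = 0.7156.
Mass saving = 1 − 0.7156 = 28.4 %.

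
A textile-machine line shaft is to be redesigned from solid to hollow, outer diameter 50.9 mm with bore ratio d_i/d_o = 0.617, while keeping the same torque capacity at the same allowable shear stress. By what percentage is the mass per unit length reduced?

Equal τ_max and T ⇒ the solid shaft needs d_s³ = d_o³(1−k⁴), so d_s = 50.9·(1−0.617⁴)^(1/3) = 48.31 mm.
Area ratio A_h/A_s = d_o²(1−k²)/d_s² = (1−k²)/(1−k⁴)^(2/3) = 0.6874.
Mass saving = 1 − 0.6874 = 31.3 %.

31.3 %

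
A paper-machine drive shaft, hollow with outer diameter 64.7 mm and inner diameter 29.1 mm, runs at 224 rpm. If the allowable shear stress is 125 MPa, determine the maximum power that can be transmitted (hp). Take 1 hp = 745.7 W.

201 hp

J = π(d_o⁴ − d_i⁴)/32 = π(0.0647⁴ − 0.0291⁴)/32 = 1.650×10^-6 m⁴.
T_max = τ_allow·J/r = 1.25×10^8 × 1.650×10^-6 / 0.0324 = 6375 N·m.
ω = 2π·224/60 = 23.46 rad/s, so P_max = T_max·ω = 1.495×10^5 W.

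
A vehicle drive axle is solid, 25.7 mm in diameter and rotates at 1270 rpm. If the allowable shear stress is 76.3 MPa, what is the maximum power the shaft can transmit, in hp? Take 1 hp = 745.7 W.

J = πd⁴/32 = π(0.0257)⁴/32 = 4.283×10^-8 m⁴.
T_max = τ_allow·J/r = 7.63×10^7 × 4.283×10^-8 / 0.0129 = 254.3 N·m.
ω = 2π·1270/60 = 133.0 rad/s, so P_max = T_max·ω = 3.382×10^4 W.

45.4 hp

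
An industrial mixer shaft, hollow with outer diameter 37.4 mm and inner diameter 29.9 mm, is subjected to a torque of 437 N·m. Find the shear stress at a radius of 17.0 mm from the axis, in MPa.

J = π(d_o⁴ − d_i⁴)/32 = π(0.0374⁴ − 0.0299⁴)/32 = 1.136×10^-7 m⁴.
Shear stress varies linearly with radius: τ = T·r/J = 437.0 × 0.0170 / 1.136×10^-7 = 6.539×10^7 Pa.

65.4 MPa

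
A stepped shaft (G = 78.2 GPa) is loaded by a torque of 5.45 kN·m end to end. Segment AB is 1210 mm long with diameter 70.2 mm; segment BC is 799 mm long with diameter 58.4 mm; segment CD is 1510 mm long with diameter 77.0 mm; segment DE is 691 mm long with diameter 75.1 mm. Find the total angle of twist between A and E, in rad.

0.130 rad

J_AB = π(0.0702)⁴/32 = 2.38×10^-6 m⁴; J_BC = π(0.0584)⁴/32 = 1.14×10^-6 m⁴; J_CD = π(0.0770)⁴/32 = 3.45×10^-6 m⁴; J_DE = π(0.0751)⁴/32 = 3.12×10^-6 m⁴.
θ = (T/G)·Σ L_i/J_i = (5450/78.2×10⁹)·(1.21/2.38×10^-6 + 0.799/1.14×10^-6 + 1.51/3.45×10^-6 + 0.691/3.12×10^-6) = 0.1300 rad.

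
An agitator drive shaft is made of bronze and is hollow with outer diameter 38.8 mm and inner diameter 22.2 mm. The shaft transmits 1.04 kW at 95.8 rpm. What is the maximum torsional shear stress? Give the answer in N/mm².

ω = 2π·95.8/60 = 10.03 rad/s, so T = P/ω = 1.04×10³ / 10.03 = 103.7 N·m.
J = π(d_o⁴ − d_i⁴)/32 = π(0.0388⁴ − 0.0222⁴)/32 = 1.987×10^-7 m⁴.
τ_max = T·r/J = 103.7 × 0.0194 / 1.987×10^-7 = 1.012×10^7 Pa.

10.1 N/mm²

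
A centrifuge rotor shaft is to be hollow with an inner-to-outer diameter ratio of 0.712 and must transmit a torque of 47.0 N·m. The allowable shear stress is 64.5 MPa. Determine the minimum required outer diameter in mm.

17.1 mm

For a hollow shaft with d_i/d_o = 0.712: τ_max = 16T/(π d_o³ (1−k⁴)), so d_o = [16T/(π τ_allow (1−k⁴))]^(1/3) = [16·47.00/(π·6.45×10^7·0.7430)]^(1/3) = 0.01709 m.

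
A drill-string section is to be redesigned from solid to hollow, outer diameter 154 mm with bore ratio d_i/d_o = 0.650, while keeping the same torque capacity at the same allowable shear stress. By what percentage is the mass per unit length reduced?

34.2 %

Equal τ_max and T ⇒ the solid shaft needs d_s³ = d_o³(1−k⁴), so d_s = 154·(1−0.650⁴)^(1/3) = 144.2 mm.
Area ratio A_h/A_s = d_o²(1−k²)/d_s² = (1−k²)/(1−k⁴)^(2/3) = 0.6584.
Mass saving = 1 − 0.6584 = 34.2 %.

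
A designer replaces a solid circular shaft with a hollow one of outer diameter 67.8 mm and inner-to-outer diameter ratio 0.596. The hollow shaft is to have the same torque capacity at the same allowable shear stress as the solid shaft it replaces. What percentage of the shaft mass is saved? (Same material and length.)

29.5 %

Equal τ_max and T ⇒ the solid shaft needs d_s³ = d_o³(1−k⁴), so d_s = 67.8·(1−0.596⁴)^(1/3) = 64.82 mm.
Area ratio A_h/A_s = d_o²(1−k²)/d_s² = (1−k²)/(1−k⁴)^(2/3) = 0.7054.
Mass saving = 1 − 0.7054 = 29.5 %.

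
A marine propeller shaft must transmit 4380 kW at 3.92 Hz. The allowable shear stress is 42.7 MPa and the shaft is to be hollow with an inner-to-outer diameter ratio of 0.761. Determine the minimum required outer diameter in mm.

317 mm

ω = 2π·3.92 = 24.63 rad/s, so T = P/ω = 4380×10³ / 24.63 = 177800 N·m.
For a hollow shaft with d_i/d_o = 0.761: τ_max = 16T/(π d_o³ (1−k⁴)), so d_o = [16T/(π τ_allow (1−k⁴))]^(1/3) = [16·177800/(π·4.27×10^7·0.6646)]^(1/3) = 0.3172 m.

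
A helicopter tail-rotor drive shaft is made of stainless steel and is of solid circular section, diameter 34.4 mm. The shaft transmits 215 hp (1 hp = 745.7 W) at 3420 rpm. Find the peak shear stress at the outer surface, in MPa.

ω = 2π·3420/60 = 358.1 rad/s, so T = P/ω = 215×745.7 / 358.1 = 447.7 N·m.
J = πd⁴/32 = π(0.0344)⁴/32 = 1.375×10^-7 m⁴.
τ_max = T·r/J = 447.7 × 0.0172 / 1.375×10^-7 = 5.601×10^7 Pa.

56.0 MPa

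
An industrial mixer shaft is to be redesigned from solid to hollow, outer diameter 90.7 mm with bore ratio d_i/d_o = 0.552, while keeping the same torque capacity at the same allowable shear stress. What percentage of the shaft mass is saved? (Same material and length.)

25.8 %

Equal τ_max and T ⇒ the solid shaft needs d_s³ = d_o³(1−k⁴), so d_s = 90.7·(1−0.552⁴)^(1/3) = 87.80 mm.
Area ratio A_h/A_s = d_o²(1−k²)/d_s² = (1−k²)/(1−k⁴)^(2/3) = 0.7420.
Mass saving = 1 − 0.7420 = 25.8 %.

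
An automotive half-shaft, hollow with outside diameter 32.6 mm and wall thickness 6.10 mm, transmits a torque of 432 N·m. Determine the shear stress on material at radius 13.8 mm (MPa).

J = π(d_o⁴ − d_i⁴)/32 = π(0.0326⁴ − 0.0204⁴)/32 = 9.388×10^-8 m⁴.
Shear stress varies linearly with radius: τ = T·r/J = 432.0 × 0.0138 / 9.388×10^-8 = 6.350×10^7 Pa.

63.5 MPa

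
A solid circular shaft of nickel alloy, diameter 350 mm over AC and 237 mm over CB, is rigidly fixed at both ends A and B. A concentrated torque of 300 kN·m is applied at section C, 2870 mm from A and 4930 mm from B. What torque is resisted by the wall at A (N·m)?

267000 N·m

Compatibility: T_A·a/J_AC = T_B·b/J_CB with T_A + T_B = T₀.
J_AC = 1.47×10^-3 m⁴, J_CB = 3.10×10^-4 m⁴, so T_A = T₀·(J_AC/a)/((J_AC/a)+(J_CB/b)) = 267300 N·m, T_B = 32710 N·m.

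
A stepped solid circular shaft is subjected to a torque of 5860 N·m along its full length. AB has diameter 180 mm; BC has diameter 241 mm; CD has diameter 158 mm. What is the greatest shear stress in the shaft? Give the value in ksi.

Under the same torque, τ_max = 16T/(πd³) is largest where d is smallest — segment CD (d = 158 mm).
τ_max = 16·5860/(π·(0.158)³) = 7.567×10^6 Pa.

1.10 ksi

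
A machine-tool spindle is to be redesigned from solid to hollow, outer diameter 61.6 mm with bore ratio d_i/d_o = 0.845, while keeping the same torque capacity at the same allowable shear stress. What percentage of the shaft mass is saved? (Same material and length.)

Equal τ_max and T ⇒ the solid shaft needs d_s³ = d_o³(1−k⁴), so d_s = 61.6·(1−0.845⁴)^(1/3) = 48.57 mm.
Area ratio A_h/A_s = d_o²(1−k²)/d_s² = (1−k²)/(1−k⁴)^(2/3) = 0.4600.
Mass saving = 1 − 0.4600 = 54.0 %.

54.0 %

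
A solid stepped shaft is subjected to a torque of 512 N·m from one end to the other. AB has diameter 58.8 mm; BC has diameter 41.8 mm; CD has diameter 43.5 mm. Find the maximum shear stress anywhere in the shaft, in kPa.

35700 kPa

Under the same torque, τ_max = 16T/(πd³) is largest where d is smallest — segment BC (d = 41.8 mm).
τ_max = 16·512.0/(π·(0.0418)³) = 3.570×10^7 Pa.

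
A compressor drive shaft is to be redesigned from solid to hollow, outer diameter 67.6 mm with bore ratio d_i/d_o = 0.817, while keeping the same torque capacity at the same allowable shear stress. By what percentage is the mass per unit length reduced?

Equal τ_max and T ⇒ the solid shaft needs d_s³ = d_o³(1−k⁴), so d_s = 67.6·(1−0.817⁴)^(1/3) = 55.54 mm.
Area ratio A_h/A_s = d_o²(1−k²)/d_s² = (1−k²)/(1−k⁴)^(2/3) = 0.4927.
Mass saving = 1 − 0.4927 = 50.7 %.

50.7 %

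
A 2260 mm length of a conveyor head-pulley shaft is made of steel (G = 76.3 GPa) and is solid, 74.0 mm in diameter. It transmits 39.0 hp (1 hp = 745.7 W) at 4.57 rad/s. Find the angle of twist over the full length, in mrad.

64.0 mrad

ω = 4.57 rad/s, so T = P/ω = 39.0×745.7 / 4.570 = 6364 N·m.
J = πd⁴/32 = π(0.0740)⁴/32 = 2.944×10^-6 m⁴.
θ = T·L/(G·J) = 6364 × 2.26 / (76.3×10⁹ × 2.944×10^-6) = 0.06403 rad.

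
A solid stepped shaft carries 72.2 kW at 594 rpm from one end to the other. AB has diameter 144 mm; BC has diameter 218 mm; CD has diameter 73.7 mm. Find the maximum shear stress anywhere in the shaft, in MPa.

ω = 2π·594/60 = 62.20 rad/s, so T = P/ω = 72.2×10³ / 62.20 = 1161 N·m.
Under the same torque, τ_max = 16T/(πd³) is largest where d is smallest — segment CD (d = 73.7 mm).
τ_max = 16·1161/(π·(0.0737)³) = 1.477×10^7 Pa.

14.8 MPa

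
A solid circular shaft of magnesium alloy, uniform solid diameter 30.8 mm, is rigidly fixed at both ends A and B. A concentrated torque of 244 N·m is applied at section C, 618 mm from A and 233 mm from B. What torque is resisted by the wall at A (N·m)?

66.8 N·m

With uniform GJ and both ends fixed, compatibility θ_AC = θ_CB gives T_A·a = T_B·b, together with T_A + T_B = T₀.
T_A = T₀·b/(a+b) = 244.0·233/851.0 = 66.81 N·m; T_B = 177.2 N·m.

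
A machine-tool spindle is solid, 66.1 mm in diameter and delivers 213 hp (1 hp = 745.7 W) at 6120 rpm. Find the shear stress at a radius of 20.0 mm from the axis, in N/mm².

2.64 N/mm²

ω = 2π·6120/60 = 640.9 rad/s, so T = P/ω = 213×745.7 / 640.9 = 247.8 N·m.
J = πd⁴/32 = π(0.0661)⁴/32 = 1.874×10^-6 m⁴.
Shear stress varies linearly with radius: τ = T·r/J = 247.8 × 0.0200 / 1.874×10^-6 = 2.645×10^6 Pa.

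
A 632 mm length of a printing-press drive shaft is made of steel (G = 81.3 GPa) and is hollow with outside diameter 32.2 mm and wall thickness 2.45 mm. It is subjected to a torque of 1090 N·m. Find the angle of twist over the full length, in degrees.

9.52°

J = π(d_o⁴ − d_i⁴)/32 = π(0.0322⁴ − 0.0273⁴)/32 = 5.101×10^-8 m⁴.
θ = T·L/(G·J) = 1090 × 0.632 / (81.3×10⁹ × 5.101×10^-8) = 0.1661 rad.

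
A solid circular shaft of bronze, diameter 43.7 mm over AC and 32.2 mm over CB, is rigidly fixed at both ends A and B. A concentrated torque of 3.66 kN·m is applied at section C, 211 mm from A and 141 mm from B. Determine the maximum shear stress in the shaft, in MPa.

Compatibility: T_A·a/J_AC = T_B·b/J_CB with T_A + T_B = T₀.
J_AC = 3.58×10^-7 m⁴, J_CB = 1.06×10^-7 m⁴, so T_A = T₀·(J_AC/a)/((J_AC/a)+(J_CB/b)) = 2540 N·m, T_B = 1120 N·m.
τ in each portion: τ_AC = 1.55×10^8 Pa, τ_CB = 1.71×10^8 Pa; maximum is in CB.
τ_max = T_CB·r/J = 1120·0.0161/1.06×10^-7 = 1.709×10^8 Pa.

171 MPa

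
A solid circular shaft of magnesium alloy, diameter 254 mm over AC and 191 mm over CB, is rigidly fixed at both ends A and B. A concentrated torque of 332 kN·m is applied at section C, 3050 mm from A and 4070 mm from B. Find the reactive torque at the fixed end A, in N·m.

268000 N·m

Compatibility: T_A·a/J_AC = T_B·b/J_CB with T_A + T_B = T₀.
J_AC = 4.09×10^-4 m⁴, J_CB = 1.31×10^-4 m⁴, so T_A = T₀·(J_AC/a)/((J_AC/a)+(J_CB/b)) = 267800 N·m, T_B = 64170 N·m.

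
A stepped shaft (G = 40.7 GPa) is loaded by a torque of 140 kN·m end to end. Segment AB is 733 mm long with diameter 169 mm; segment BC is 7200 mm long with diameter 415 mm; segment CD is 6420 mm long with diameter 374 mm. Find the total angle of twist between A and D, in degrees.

J_AB = π(0.169)⁴/32 = 8.01×10^-5 m⁴; J_BC = π(0.415)⁴/32 = 2.91×10^-3 m⁴; J_CD = π(0.374)⁴/32 = 1.92×10^-3 m⁴.
θ = (T/G)·Σ L_i/J_i = (140000/40.7×10⁹)·(0.733/8.01×10^-5 + 7.20/2.91×10^-3 + 6.42/1.92×10^-3) = 0.05149 rad.

2.95°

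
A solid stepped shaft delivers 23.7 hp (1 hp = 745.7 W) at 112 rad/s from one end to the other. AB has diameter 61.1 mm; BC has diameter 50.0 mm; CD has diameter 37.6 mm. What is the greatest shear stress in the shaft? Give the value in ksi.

ω = 112 rad/s, so T = P/ω = 23.7×745.7 / 112.0 = 157.8 N·m.
Under the same torque, τ_max = 16T/(πd³) is largest where d is smallest — segment CD (d = 37.6 mm).
τ_max = 16·157.8/(π·(0.0376)³) = 1.512×10^7 Pa.

2.19 ksi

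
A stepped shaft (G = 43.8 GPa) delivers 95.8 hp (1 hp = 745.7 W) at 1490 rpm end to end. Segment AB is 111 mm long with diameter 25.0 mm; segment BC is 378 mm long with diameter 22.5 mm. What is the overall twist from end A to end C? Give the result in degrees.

10.7°

ω = 2π·1490/60 = 156.0 rad/s, so T = P/ω = 95.8×745.7 / 156.0 = 457.8 N·m.
J_AB = π(0.0250)⁴/32 = 3.83×10^-8 m⁴; J_BC = π(0.0225)⁴/32 = 2.52×10^-8 m⁴.
θ = (T/G)·Σ L_i/J_i = (457.8/43.8×10⁹)·(0.111/3.83×10^-8 + 0.378/2.52×10^-8) = 0.1873 rad.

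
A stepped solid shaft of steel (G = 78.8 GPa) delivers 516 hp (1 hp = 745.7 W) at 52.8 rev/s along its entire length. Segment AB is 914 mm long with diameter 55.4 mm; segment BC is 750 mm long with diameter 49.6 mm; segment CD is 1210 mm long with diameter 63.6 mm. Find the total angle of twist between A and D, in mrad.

ω = 2π·52.8 = 331.8 rad/s, so T = P/ω = 516×745.7 / 331.8 = 1160 N·m.
J_AB = π(0.0554)⁴/32 = 9.25×10^-7 m⁴; J_BC = π(0.0496)⁴/32 = 5.94×10^-7 m⁴; J_CD = π(0.0636)⁴/32 = 1.61×10^-6 m⁴.
θ = (T/G)·Σ L_i/J_i = (1160/78.8×10⁹)·(0.914/9.25×10^-7 + 0.750/5.94×10^-7 + 1.21/1.61×10^-6) = 0.04421 rad.

44.2 mrad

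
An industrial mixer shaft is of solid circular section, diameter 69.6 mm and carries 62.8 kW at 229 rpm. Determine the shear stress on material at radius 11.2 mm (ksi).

1.85 ksi

ω = 2π·229/60 = 23.98 rad/s, so T = P/ω = 62.8×10³ / 23.98 = 2619 N·m.
J = πd⁴/32 = π(0.0696)⁴/32 = 2.304×10^-6 m⁴.
Shear stress varies linearly with radius: τ = T·r/J = 2619 × 0.0112 / 2.304×10^-6 = 1.273×10^7 Pa.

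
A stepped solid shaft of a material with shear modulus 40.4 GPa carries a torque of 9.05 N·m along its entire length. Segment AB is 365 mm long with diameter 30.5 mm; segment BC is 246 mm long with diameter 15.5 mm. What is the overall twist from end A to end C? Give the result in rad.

0.0107 rad

J_AB = π(0.0305)⁴/32 = 8.50×10^-8 m⁴; J_BC = π(0.0155)⁴/32 = 5.67×10^-9 m⁴.
θ = (T/G)·Σ L_i/J_i = (9.050/40.4×10⁹)·(0.365/8.50×10^-8 + 0.246/5.67×10^-9) = 0.01069 rad.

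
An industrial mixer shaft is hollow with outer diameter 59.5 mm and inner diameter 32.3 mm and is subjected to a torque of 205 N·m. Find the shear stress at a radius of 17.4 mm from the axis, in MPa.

3.17 MPa

J = π(d_o⁴ − d_i⁴)/32 = π(0.0595⁴ − 0.0323⁴)/32 = 1.124×10^-6 m⁴.
Shear stress varies linearly with radius: τ = T·r/J = 205.0 × 0.0174 / 1.124×10^-6 = 3.175×10^6 Pa.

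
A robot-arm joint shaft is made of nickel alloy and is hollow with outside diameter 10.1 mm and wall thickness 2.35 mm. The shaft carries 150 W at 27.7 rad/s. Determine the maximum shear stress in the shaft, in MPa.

ω = 27.7 rad/s, so T = P/ω = 150 / 27.70 = 5.415 N·m.
J = π(d_o⁴ − d_i⁴)/32 = π(0.0101⁴ − 0.00540⁴)/32 = 9.381×10^-10 m⁴.
τ_max = T·r/J = 5.415 × 0.00505 / 9.381×10^-10 = 2.915×10^7 Pa.

29.2 MPa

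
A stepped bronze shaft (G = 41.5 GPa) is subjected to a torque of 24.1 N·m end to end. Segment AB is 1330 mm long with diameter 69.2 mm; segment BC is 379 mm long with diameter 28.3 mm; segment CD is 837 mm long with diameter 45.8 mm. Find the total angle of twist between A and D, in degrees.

0.284°

J_AB = π(0.0692)⁴/32 = 2.25×10^-6 m⁴; J_BC = π(0.0283)⁴/32 = 6.30×10^-8 m⁴; J_CD = π(0.0458)⁴/32 = 4.32×10^-7 m⁴.
θ = (T/G)·Σ L_i/J_i = (24.10/41.5×10⁹)·(1.33/2.25×10^-6 + 0.379/6.30×10^-8 + 0.837/4.32×10^-7) = 4.963×10^-3 rad.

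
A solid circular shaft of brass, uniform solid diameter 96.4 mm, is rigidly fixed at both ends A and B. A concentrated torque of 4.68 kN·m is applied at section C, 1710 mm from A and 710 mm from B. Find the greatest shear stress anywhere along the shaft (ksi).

2.73 ksi

With uniform GJ and both ends fixed, compatibility θ_AC = θ_CB gives T_A·a = T_B·b, together with T_A + T_B = T₀.
T_A = T₀·b/(a+b) = 4680·710/2420 = 1373 N·m; T_B = 3307 N·m.
τ in each portion: τ_AC = 7.81×10^6 Pa, τ_CB = 1.88×10^7 Pa; maximum is in CB.
τ_max = T_CB·r/J = 3307·0.0482/8.48×10^-6 = 1.880×10^7 Pa.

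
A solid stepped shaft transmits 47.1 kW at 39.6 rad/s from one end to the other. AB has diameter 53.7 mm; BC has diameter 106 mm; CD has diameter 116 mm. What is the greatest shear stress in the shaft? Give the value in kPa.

39100 kPa

ω = 39.6 rad/s, so T = P/ω = 47.1×10³ / 39.60 = 1189 N·m.
Under the same torque, τ_max = 16T/(πd³) is largest where d is smallest — segment AB (d = 53.7 mm).
τ_max = 16·1189/(π·(0.0537)³) = 3.912×10^7 Pa.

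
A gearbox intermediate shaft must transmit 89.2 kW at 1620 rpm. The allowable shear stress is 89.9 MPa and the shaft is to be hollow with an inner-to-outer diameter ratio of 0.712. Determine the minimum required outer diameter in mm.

ω = 2π·1620/60 = 169.6 rad/s, so T = P/ω = 89.2×10³ / 169.6 = 525.8 N·m.
For a hollow shaft with d_i/d_o = 0.712: τ_max = 16T/(π d_o³ (1−k⁴)), so d_o = [16T/(π τ_allow (1−k⁴))]^(1/3) = [16·525.8/(π·8.99×10^7·0.7430)]^(1/3) = 0.03423 m.

34.2 mm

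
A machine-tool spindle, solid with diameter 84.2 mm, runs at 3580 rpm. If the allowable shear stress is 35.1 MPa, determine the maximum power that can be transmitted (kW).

1540 kW

J = πd⁴/32 = π(0.0842)⁴/32 = 4.935×10^-6 m⁴.
T_max = τ_allow·J/r = 3.51×10^7 × 4.935×10^-6 / 0.0421 = 4114 N·m.
ω = 2π·3580/60 = 374.9 rad/s, so P_max = T_max·ω = 1.542×10^6 W.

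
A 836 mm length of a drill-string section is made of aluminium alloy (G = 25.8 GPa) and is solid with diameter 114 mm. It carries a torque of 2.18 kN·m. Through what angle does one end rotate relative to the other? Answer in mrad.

J = πd⁴/32 = π(0.114)⁴/32 = 1.658×10^-5 m⁴.
θ = T·L/(G·J) = 2180 × 0.836 / (25.8×10⁹ × 1.658×10^-5) = 4.260×10^-3 rad.

4.26 mrad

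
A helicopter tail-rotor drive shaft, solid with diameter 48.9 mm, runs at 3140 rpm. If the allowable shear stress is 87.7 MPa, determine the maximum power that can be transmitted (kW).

662 kW

J = πd⁴/32 = π(0.0489)⁴/32 = 5.614×10^-7 m⁴.
T_max = τ_allow·J/r = 8.77×10^7 × 5.614×10^-7 / 0.0244 = 2014 N·m.
ω = 2π·3140/60 = 328.8 rad/s, so P_max = T_max·ω = 6.621×10^5 W.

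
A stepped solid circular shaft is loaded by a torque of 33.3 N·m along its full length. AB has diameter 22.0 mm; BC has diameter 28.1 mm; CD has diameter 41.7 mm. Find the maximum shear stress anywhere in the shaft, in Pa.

1.59e7 Pa

Under the same torque, τ_max = 16T/(πd³) is largest where d is smallest — segment AB (d = 22.0 mm).
τ_max = 16·33.30/(π·(0.0220)³) = 1.593×10^7 Pa.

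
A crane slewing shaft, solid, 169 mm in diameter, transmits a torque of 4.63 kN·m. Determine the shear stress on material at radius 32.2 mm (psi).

J = πd⁴/32 = π(0.169)⁴/32 = 8.008×10^-5 m⁴.
Shear stress varies linearly with radius: τ = T·r/J = 4630 × 0.0322 / 8.008×10^-5 = 1.862×10^6 Pa.

270 psi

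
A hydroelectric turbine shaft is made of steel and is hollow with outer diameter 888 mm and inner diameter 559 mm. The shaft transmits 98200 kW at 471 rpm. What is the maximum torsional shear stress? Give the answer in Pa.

ω = 2π·471/60 = 49.32 rad/s, so T = P/ω = 98200×10³ / 49.32 = 1.991e6 N·m.
J = π(d_o⁴ − d_i⁴)/32 = π(0.888⁴ − 0.559⁴)/32 = 0.05146 m⁴.
τ_max = T·r/J = 1.991e6 × 0.444 / 0.05146 = 1.718×10^7 Pa.

1.72e7 Pa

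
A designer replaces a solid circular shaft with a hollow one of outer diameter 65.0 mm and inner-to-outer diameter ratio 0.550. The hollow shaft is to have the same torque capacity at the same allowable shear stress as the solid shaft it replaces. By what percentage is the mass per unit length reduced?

25.6 %

Equal τ_max and T ⇒ the solid shaft needs d_s³ = d_o³(1−k⁴), so d_s = 65.0·(1−0.550⁴)^(1/3) = 62.95 mm.
Area ratio A_h/A_s = d_o²(1−k²)/d_s² = (1−k²)/(1−k⁴)^(2/3) = 0.7436.
Mass saving = 1 − 0.7436 = 25.6 %.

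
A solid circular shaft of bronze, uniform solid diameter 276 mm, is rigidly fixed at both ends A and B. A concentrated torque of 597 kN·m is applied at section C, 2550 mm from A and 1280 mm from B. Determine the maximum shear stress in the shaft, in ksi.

With uniform GJ and both ends fixed, compatibility θ_AC = θ_CB gives T_A·a = T_B·b, together with T_A + T_B = T₀.
T_A = T₀·b/(a+b) = 597000·1280/3830 = 199500 N·m; T_B = 397500 N·m.
τ in each portion: τ_AC = 4.83×10^7 Pa, τ_CB = 9.63×10^7 Pa; maximum is in CB.
τ_max = T_CB·r/J = 397500·0.138/5.70×10^-4 = 9.628×10^7 Pa.

14.0 ksi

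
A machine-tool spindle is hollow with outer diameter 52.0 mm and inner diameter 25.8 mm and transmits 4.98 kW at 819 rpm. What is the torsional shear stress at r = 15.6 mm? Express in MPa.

1.34 MPa

ω = 2π·819/60 = 85.77 rad/s, so T = P/ω = 4.98×10³ / 85.77 = 58.07 N·m.
J = π(d_o⁴ − d_i⁴)/32 = π(0.0520⁴ − 0.0258⁴)/32 = 6.743×10^-7 m⁴.
Shear stress varies linearly with radius: τ = T·r/J = 58.07 × 0.0156 / 6.743×10^-7 = 1.343×10^6 Pa.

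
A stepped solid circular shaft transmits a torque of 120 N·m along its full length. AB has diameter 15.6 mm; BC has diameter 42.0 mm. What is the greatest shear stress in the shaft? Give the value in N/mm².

161 N/mm²

Under the same torque, τ_max = 16T/(πd³) is largest where d is smallest — segment AB (d = 15.6 mm).
τ_max = 16·120.0/(π·(0.0156)³) = 1.610×10^8 Pa.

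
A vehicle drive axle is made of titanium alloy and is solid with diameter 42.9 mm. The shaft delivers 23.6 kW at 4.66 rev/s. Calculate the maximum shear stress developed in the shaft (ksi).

ω = 2π·4.66 = 29.28 rad/s, so T = P/ω = 23.6×10³ / 29.28 = 806.0 N·m.
J = πd⁴/32 = π(0.0429)⁴/32 = 3.325×10^-7 m⁴.
τ_max = T·r/J = 806.0 × 0.0215 / 3.325×10^-7 = 5.199×10^7 Pa.

7.54 ksi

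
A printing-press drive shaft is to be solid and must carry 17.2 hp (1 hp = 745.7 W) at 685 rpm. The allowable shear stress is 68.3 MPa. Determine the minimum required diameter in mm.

23.7 mm

ω = 2π·685/60 = 71.73 rad/s, so T = P/ω = 17.2×745.7 / 71.73 = 178.8 N·m.
For a solid shaft τ_max = 16T/(πd³), so d = (16T/(π τ_allow))^(1/3) = (16·178.8/(π·6.83×10^7))^(1/3) = 0.02371 m.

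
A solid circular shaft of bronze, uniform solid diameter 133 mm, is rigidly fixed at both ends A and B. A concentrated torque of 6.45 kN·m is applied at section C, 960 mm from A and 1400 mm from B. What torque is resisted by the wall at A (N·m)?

With uniform GJ and both ends fixed, compatibility θ_AC = θ_CB gives T_A·a = T_B·b, together with T_A + T_B = T₀.
T_A = T₀·b/(a+b) = 6450·1400/2360 = 3826 N·m; T_B = 2624 N·m.

3830 N·m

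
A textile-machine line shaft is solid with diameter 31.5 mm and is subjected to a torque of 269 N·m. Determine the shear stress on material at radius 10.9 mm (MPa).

J = πd⁴/32 = π(0.0315)⁴/32 = 9.666×10^-8 m⁴.
Shear stress varies linearly with radius: τ = T·r/J = 269.0 × 0.0109 / 9.666×10^-8 = 3.033×10^7 Pa.

30.3 MPa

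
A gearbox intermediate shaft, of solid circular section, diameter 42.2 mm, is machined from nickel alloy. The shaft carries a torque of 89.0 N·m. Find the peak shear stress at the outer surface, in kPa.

J = πd⁴/32 = π(0.0422)⁴/32 = 3.114×10^-7 m⁴.
τ_max = T·r/J = 89.00 × 0.0211 / 3.114×10^-7 = 6.031×10^6 Pa.

6030 kPa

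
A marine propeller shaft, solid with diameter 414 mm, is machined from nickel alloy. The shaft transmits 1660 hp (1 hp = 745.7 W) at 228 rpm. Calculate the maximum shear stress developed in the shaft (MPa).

ω = 2π·228/60 = 23.88 rad/s, so T = P/ω = 1660×745.7 / 23.88 = 51850 N·m.
J = πd⁴/32 = π(0.414)⁴/32 = 2.884×10^-3 m⁴.
τ_max = T·r/J = 51850 × 0.207 / 2.884×10^-3 = 3.721×10^6 Pa.

3.72 MPa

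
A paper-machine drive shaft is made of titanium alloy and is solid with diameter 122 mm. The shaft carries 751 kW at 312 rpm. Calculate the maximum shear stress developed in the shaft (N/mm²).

64.5 N/mm²

ω = 2π·312/60 = 32.67 rad/s, so T = P/ω = 751×10³ / 32.67 = 22990 N·m.
J = πd⁴/32 = π(0.122)⁴/32 = 2.175×10^-5 m⁴.
τ_max = T·r/J = 22990 × 0.0610 / 2.175×10^-5 = 6.447×10^7 Pa.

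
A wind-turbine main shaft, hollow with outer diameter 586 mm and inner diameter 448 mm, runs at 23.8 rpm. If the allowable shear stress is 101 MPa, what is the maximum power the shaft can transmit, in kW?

J = π(d_o⁴ − d_i⁴)/32 = π(0.586⁴ − 0.448⁴)/32 = 7.622×10^-3 m⁴.
T_max = τ_allow·J/r = 1.01×10^8 × 7.622×10^-3 / 0.293 = 2.627e6 N·m.
ω = 2π·23.8/60 = 2.492 rad/s, so P_max = T_max·ω = 6.548×10^6 W.

6550 kW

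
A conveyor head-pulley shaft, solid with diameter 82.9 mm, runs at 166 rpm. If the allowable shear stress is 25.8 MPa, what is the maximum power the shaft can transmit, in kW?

50.2 kW

J = πd⁴/32 = π(0.0829)⁴/32 = 4.637×10^-6 m⁴.
T_max = τ_allow·J/r = 2.58×10^7 × 4.637×10^-6 / 0.0415 = 2886 N·m.
ω = 2π·166/60 = 17.38 rad/s, so P_max = T_max·ω = 5.017×10^4 W.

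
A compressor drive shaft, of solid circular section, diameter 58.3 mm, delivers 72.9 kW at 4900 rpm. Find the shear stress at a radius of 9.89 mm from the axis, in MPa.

1.24 MPa

ω = 2π·4900/60 = 513.1 rad/s, so T = P/ω = 72.9×10³ / 513.1 = 142.1 N·m.
J = πd⁴/32 = π(0.0583)⁴/32 = 1.134×10^-6 m⁴.
Shear stress varies linearly with radius: τ = T·r/J = 142.1 × 0.00989 / 1.134×10^-6 = 1.239×10^6 Pa.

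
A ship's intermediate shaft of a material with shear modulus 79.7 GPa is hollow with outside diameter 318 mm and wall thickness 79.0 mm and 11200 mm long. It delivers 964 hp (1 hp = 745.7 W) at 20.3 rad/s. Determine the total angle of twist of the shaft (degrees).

ω = 20.3 rad/s, so T = P/ω = 964×745.7 / 20.30 = 35410 N·m.
J = π(d_o⁴ − d_i⁴)/32 = π(0.318⁴ − 0.160⁴)/32 = 9.396×10^-4 m⁴.
θ = T·L/(G·J) = 35410 × 11.2 / (79.7×10⁹ × 9.396×10^-4) = 5.296×10^-3 rad.

0.303°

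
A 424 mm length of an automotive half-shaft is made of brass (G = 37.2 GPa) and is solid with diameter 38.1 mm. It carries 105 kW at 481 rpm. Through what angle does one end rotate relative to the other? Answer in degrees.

6.58°

ω = 2π·481/60 = 50.37 rad/s, so T = P/ω = 105×10³ / 50.37 = 2085 N·m.
J = πd⁴/32 = π(0.0381)⁴/32 = 2.069×10^-7 m⁴.
θ = T·L/(G·J) = 2085 × 0.424 / (37.2×10⁹ × 2.069×10^-7) = 0.1149 rad.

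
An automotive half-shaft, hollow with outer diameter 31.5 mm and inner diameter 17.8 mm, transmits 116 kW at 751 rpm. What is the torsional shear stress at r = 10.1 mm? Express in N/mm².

ω = 2π·751/60 = 78.64 rad/s, so T = P/ω = 116×10³ / 78.64 = 1475 N·m.
J = π(d_o⁴ − d_i⁴)/32 = π(0.0315⁴ − 0.0178⁴)/32 = 8.680×10^-8 m⁴.
Shear stress varies linearly with radius: τ = T·r/J = 1475 × 0.0101 / 8.680×10^-8 = 1.716×10^8 Pa.

172 N/mm²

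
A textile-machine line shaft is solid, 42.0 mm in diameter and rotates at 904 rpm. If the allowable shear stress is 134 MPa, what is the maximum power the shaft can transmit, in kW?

J = πd⁴/32 = π(0.0420)⁴/32 = 3.055×10^-7 m⁴.
T_max = τ_allow·J/r = 1.34×10^8 × 3.055×10^-7 / 0.0210 = 1949 N·m.
ω = 2π·904/60 = 94.67 rad/s, so P_max = T_max·ω = 1.845×10^5 W.

185 kW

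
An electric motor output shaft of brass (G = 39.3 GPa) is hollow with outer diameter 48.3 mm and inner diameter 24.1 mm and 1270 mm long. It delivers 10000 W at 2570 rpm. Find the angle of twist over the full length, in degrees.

0.137°

ω = 2π·2570/60 = 269.1 rad/s, so T = P/ω = 10000 / 269.1 = 37.16 N·m.
J = π(d_o⁴ − d_i⁴)/32 = π(0.0483⁴ − 0.0241⁴)/32 = 5.012×10^-7 m⁴.
θ = T·L/(G·J) = 37.16 × 1.27 / (39.3×10⁹ × 5.012×10^-7) = 2.396×10^-3 rad.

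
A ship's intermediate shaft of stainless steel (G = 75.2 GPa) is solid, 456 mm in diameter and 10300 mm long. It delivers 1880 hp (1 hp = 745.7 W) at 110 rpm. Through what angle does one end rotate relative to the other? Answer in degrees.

ω = 2π·110/60 = 11.52 rad/s, so T = P/ω = 1880×745.7 / 11.52 = 121700 N·m.
J = πd⁴/32 = π(0.456)⁴/32 = 4.245×10^-3 m⁴.
θ = T·L/(G·J) = 121700 × 10.3 / (75.2×10⁹ × 4.245×10^-3) = 3.927×10^-3 rad.

0.225°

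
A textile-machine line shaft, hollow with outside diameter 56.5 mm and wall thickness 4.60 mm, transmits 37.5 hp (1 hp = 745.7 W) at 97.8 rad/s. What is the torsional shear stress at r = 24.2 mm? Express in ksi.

1.97 ksi

ω = 97.8 rad/s, so T = P/ω = 37.5×745.7 / 97.80 = 285.9 N·m.
J = π(d_o⁴ − d_i⁴)/32 = π(0.0565⁴ − 0.0473⁴)/32 = 5.090×10^-7 m⁴.
Shear stress varies linearly with radius: τ = T·r/J = 285.9 × 0.0242 / 5.090×10^-7 = 1.359×10^7 Pa.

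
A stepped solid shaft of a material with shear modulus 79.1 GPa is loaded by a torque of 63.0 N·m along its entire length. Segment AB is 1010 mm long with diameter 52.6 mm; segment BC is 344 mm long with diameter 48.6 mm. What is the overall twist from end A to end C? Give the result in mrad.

J_AB = π(0.0526)⁴/32 = 7.52×10^-7 m⁴; J_BC = π(0.0486)⁴/32 = 5.48×10^-7 m⁴.
θ = (T/G)·Σ L_i/J_i = (63.00/79.1×10⁹)·(1.01/7.52×10^-7 + 0.344/5.48×10^-7) = 1.571×10^-3 rad.

1.57 mrad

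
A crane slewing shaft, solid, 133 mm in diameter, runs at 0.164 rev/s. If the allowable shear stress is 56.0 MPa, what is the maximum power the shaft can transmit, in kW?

J = πd⁴/32 = π(0.133)⁴/32 = 3.072×10^-5 m⁴.
T_max = τ_allow·J/r = 5.60×10^7 × 3.072×10^-5 / 0.0665 = 25870 N·m.
ω = 2π·0.164 = 1.030 rad/s, so P_max = T_max·ω = 2.666×10^4 W.

26.7 kW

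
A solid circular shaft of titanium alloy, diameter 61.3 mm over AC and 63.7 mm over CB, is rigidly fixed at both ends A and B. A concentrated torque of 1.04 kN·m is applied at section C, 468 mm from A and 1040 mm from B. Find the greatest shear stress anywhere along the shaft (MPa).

Compatibility: T_A·a/J_AC = T_B·b/J_CB with T_A + T_B = T₀.
J_AC = 1.39×10^-6 m⁴, J_CB = 1.62×10^-6 m⁴, so T_A = T₀·(J_AC/a)/((J_AC/a)+(J_CB/b)) = 682.1 N·m, T_B = 357.9 N·m.
τ in each portion: τ_AC = 1.51×10^7 Pa, τ_CB = 7.05×10^6 Pa; maximum is in AC.
τ_max = T_AC·r/J = 682.1·0.0307/1.39×10^-6 = 1.508×10^7 Pa.

15.1 MPa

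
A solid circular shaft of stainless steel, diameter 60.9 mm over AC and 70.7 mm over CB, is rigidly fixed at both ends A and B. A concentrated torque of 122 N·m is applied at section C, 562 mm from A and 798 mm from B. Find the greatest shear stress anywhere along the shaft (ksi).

0.175 ksi

Compatibility: T_A·a/J_AC = T_B·b/J_CB with T_A + T_B = T₀.
J_AC = 1.35×10^-6 m⁴, J_CB = 2.45×10^-6 m⁴, so T_A = T₀·(J_AC/a)/((J_AC/a)+(J_CB/b)) = 53.53 N·m, T_B = 68.47 N·m.
τ in each portion: τ_AC = 1.21×10^6 Pa, τ_CB = 9.87×10^5 Pa; maximum is in AC.
τ_max = T_AC·r/J = 53.53·0.0304/1.35×10^-6 = 1.207×10^6 Pa.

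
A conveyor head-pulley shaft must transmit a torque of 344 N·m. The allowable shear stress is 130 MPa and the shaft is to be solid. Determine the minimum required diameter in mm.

23.8 mm

For a solid shaft τ_max = 16T/(πd³), so d = (16T/(π τ_allow))^(1/3) = (16·344.0/(π·1.30×10^8))^(1/3) = 0.02380 m.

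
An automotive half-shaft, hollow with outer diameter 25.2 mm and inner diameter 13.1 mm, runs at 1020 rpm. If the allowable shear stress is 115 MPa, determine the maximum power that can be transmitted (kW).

35.8 kW

J = π(d_o⁴ − d_i⁴)/32 = π(0.0252⁴ − 0.0131⁴)/32 = 3.670×10^-8 m⁴.
T_max = τ_allow·J/r = 1.15×10^8 × 3.670×10^-8 / 0.0126 = 335.0 N·m.
ω = 2π·1020/60 = 106.8 rad/s, so P_max = T_max·ω = 3.578×10^4 W.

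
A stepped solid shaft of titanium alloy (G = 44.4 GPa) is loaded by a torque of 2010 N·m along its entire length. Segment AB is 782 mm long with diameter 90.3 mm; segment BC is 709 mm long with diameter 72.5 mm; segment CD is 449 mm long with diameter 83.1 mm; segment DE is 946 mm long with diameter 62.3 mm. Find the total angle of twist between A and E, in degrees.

J_AB = π(0.0903)⁴/32 = 6.53×10^-6 m⁴; J_BC = π(0.0725)⁴/32 = 2.71×10^-6 m⁴; J_CD = π(0.0831)⁴/32 = 4.68×10^-6 m⁴; J_DE = π(0.0623)⁴/32 = 1.48×10^-6 m⁴.
θ = (T/G)·Σ L_i/J_i = (2010/44.4×10⁹)·(0.782/6.53×10^-6 + 0.709/2.71×10^-6 + 0.449/4.68×10^-6 + 0.946/1.48×10^-6) = 0.05056 rad.

2.90°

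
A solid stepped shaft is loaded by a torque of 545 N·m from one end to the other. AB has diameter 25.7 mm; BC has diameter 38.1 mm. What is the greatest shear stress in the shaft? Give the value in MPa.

164 MPa

Under the same torque, τ_max = 16T/(πd³) is largest where d is smallest — segment AB (d = 25.7 mm).
τ_max = 16·545.0/(π·(0.0257)³) = 1.635×10^8 Pa.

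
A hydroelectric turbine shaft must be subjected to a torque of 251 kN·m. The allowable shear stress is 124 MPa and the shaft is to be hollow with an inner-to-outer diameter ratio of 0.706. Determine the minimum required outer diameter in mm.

For a hollow shaft with d_i/d_o = 0.706: τ_max = 16T/(π d_o³ (1−k⁴)), so d_o = [16T/(π τ_allow (1−k⁴))]^(1/3) = [16·251000/(π·1.24×10^8·0.7516)]^(1/3) = 0.2394 m.

239 mm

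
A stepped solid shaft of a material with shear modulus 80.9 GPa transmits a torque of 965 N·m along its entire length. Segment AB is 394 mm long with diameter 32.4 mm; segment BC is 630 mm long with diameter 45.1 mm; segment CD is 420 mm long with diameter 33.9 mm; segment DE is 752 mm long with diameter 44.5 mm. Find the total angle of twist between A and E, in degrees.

7.10°

J_AB = π(0.0324)⁴/32 = 1.08×10^-7 m⁴; J_BC = π(0.0451)⁴/32 = 4.06×10^-7 m⁴; J_CD = π(0.0339)⁴/32 = 1.30×10^-7 m⁴; J_DE = π(0.0445)⁴/32 = 3.85×10^-7 m⁴.
θ = (T/G)·Σ L_i/J_i = (965.0/80.9×10⁹)·(0.394/1.08×10^-7 + 0.630/4.06×10^-7 + 0.420/1.30×10^-7 + 0.752/3.85×10^-7) = 0.1239 rad.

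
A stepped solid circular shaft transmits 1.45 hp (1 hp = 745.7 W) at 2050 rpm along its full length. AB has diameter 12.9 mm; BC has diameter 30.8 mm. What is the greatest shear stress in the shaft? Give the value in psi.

1730 psi

ω = 2π·2050/60 = 214.7 rad/s, so T = P/ω = 1.45×745.7 / 214.7 = 5.037 N·m.
Under the same torque, τ_max = 16T/(πd³) is largest where d is smallest — segment AB (d = 12.9 mm).
τ_max = 16·5.037/(π·(0.0129)³) = 1.195×10^7 Pa.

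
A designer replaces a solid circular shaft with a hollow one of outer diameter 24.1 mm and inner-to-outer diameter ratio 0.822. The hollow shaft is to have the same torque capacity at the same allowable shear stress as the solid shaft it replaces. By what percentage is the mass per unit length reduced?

Equal τ_max and T ⇒ the solid shaft needs d_s³ = d_o³(1−k⁴), so d_s = 24.1·(1−0.822⁴)^(1/3) = 19.67 mm.
Area ratio A_h/A_s = d_o²(1−k²)/d_s² = (1−k²)/(1−k⁴)^(2/3) = 0.4870.
Mass saving = 1 − 0.4870 = 51.3 %.

51.3 %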